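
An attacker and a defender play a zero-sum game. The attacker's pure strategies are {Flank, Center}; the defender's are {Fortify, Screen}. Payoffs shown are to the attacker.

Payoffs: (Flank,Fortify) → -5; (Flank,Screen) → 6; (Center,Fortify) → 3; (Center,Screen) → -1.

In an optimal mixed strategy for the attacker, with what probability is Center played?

Row minima: Flank → -5, Center → -1; maximin = -1.
Column maxima: Fortify → 3, Screen → 6; minimax = 3.
-1 ≠ 3, so there is no saddle point; optimal play is mixed.
Let the attacker play Flank with probability p. Expected payoff against Fortify: (-5)p + 3(1−p) = −8p + 3; against Screen: 6p + (-1)(1−p) = 7p − 1.
Setting these equal: −8p + 3 = 7p − 1 ⇒ −15p = -4 ⇒ p = 4/15, and the value is (-8)·(4/15) + 3 = 13/15.
For the defender: with q = P(Fortify), equating Flank's and Center's payoffs gives −11q + 6 = 4q − 1 ⇒ q = 7/15.

11/15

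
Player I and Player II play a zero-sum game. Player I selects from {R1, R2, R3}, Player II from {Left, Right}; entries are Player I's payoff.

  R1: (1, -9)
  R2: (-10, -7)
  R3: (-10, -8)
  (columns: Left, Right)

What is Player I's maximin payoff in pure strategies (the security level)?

-9

Row minima: R1 → -9, R2 → -10, R3 → -10.
The best of these is -9.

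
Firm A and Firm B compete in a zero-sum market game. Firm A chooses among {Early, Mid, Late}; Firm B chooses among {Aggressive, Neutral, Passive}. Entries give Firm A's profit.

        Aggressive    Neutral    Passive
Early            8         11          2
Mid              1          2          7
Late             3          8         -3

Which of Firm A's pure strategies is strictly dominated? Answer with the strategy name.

Early gives a strictly higher payoff than Late against every column: 8 > 3, 11 > 8, 2 > -3.
So Late is strictly dominated and Firm A never plays it.

Late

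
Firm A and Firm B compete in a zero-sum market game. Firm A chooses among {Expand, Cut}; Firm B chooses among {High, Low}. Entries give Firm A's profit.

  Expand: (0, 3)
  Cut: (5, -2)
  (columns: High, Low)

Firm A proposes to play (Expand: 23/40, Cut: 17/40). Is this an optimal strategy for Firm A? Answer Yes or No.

Against High this mix gives (23/40)·0 + (17/40)·5 = 17/8.
Against Low this mix gives (23/40)·3 + (17/40)·(-2) = 7/8.
Firm B will play Low, holding Firm A to 7/8. Shifting weight toward the row that does better against Low would raise this floor (the equalizing mix achieves 3/2 against both Low and High), so the proposed strategy is not optimal.

No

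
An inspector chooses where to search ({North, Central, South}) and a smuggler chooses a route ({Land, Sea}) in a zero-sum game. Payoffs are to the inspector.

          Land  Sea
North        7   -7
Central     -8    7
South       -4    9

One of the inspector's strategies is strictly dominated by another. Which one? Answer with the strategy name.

Central

South gives a strictly higher payoff than Central against every column: -4 > -8, 9 > 7.
So Central is strictly dominated and the inspector never plays it.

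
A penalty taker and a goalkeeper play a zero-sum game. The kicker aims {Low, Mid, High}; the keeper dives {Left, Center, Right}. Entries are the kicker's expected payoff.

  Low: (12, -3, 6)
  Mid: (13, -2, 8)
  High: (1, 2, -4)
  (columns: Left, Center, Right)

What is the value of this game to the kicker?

Row minima: Low → -3, Mid → -2, High → -4; maximin = -2.
Column maxima: Left → 13, Center → 2, Right → 8; minimax = 2.
-2 ≠ 2, so there is no saddle point; optimal play is mixed.
Low is strictly dominated by Mid, so the kicker never plays it.
Left is strictly dominated by Right (it gives the kicker strictly more in every row), so the keeper never plays it.
On the remaining 2×2 (Mid, High vs Center, Right):
Let the kicker play Mid with probability p. Expected payoff against Center: (-2)p + 2(1−p) = −4p + 2; against Right: 8p + (-4)(1−p) = 12p − 4.
Setting these equal: −4p + 2 = 12p − 4 ⇒ −16p = -6 ⇒ p = 3/8, and the value is (-4)·(3/8) + 2 = 1/2.
For the keeper: with q = P(Center), equating Mid's and High's payoffs gives −10q + 8 = 6q − 4 ⇒ q = 3/4.

1/2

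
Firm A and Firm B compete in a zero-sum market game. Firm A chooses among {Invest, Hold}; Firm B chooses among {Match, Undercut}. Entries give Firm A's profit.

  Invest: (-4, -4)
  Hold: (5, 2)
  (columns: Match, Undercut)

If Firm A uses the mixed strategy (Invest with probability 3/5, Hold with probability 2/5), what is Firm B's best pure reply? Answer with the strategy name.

Undercut

If Firm B plays Match, Firm A's expected payoff is (3/5)·(-4) + (2/5)·5 = -2/5.
If Firm B plays Undercut, Firm A's expected payoff is (3/5)·(-4) + (2/5)·2 = -8/5.
Firm B minimizes Firm A's payoff; the smallest is -8/5, so the best response is Undercut.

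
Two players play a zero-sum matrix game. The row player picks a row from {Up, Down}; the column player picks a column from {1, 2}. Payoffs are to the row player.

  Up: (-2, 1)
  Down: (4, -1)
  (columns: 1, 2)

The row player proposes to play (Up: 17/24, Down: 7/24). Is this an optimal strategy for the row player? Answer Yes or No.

No

Against 1 this mix gives (17/24)·(-2) + (7/24)·4 = -1/4.
Against 2 this mix gives (17/24)·1 + (7/24)·(-1) = 5/12.
The column player will play 1, holding the row player to -1/4. Shifting weight toward the row that does better against 1 would raise this floor (the equalizing mix achieves 1/4 against both 1 and 2), so the proposed strategy is not optimal.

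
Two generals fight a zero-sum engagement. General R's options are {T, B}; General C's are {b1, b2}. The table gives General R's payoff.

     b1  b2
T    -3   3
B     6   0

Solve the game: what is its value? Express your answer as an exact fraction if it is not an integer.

3/2

Row minima: T → -3, B → 0; maximin = 0.
Column maxima: b1 → 6, b2 → 3; minimax = 3.
0 ≠ 3, so there is no saddle point; optimal play is mixed.
Let General R play T with probability p. Expected payoff against b1: (-3)p + 6(1−p) = −9p + 6; against b2: 3p + 0(1−p) = 3p.
Setting these equal: −9p + 6 = 3p ⇒ −12p = -6 ⇒ p = 1/2, and the value is (-9)·(1/2) + 6 = 3/2.
For General C: with q = P(b1), equating T's and B's payoffs gives −6q + 3 = 6q ⇒ q = 1/4.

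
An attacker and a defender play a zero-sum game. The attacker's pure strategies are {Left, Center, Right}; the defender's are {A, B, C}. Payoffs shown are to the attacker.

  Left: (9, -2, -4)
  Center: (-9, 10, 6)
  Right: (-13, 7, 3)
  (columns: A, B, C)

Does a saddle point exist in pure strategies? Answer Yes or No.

Row minima: Left → -4, Center → -9, Right → -13; maximin = -4.
Column maxima: A → 9, B → 10, C → 6; minimax = 6.
-4 ≠ 6, so no pure-strategy equilibrium exists.

No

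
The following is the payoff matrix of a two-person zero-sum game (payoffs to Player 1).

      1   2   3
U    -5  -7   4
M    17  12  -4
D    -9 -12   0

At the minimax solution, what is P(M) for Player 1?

11/27

Row minima: U → -7, M → -4, D → -12; maximin = -4.
Column maxima: 1 → 17, 2 → 12, 3 → 4; minimax = 4.
-4 ≠ 4, so there is no saddle point; optimal play is mixed.
D is strictly dominated by U, so Player 1 never plays it.
1 is strictly dominated by 2 (it gives Player 1 strictly more in every row), so Player 2 never plays it.
On the remaining 2×2 (U, M vs 2, 3):
Let Player 1 play U with probability p. Expected payoff against 2: (-7)p + 12(1−p) = −19p + 12; against 3: 4p + (-4)(1−p) = 8p − 4.
Setting these equal: −19p + 12 = 8p − 4 ⇒ −27p = -16 ⇒ p = 16/27, and the value is (-19)·(16/27) + 12 = 20/27.
For Player 2: with q = P(2), equating U's and M's payoffs gives −11q + 4 = 16q − 4 ⇒ q = 8/27.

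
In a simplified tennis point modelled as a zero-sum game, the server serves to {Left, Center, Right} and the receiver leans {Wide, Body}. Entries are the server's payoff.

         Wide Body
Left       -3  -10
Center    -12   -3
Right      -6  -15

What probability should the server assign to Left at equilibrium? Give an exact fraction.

9/16

Row minima: Left → -10, Center → -12, Right → -15; maximin = -10.
Column maxima: Wide → -3, Body → -3; minimax = -3.
-10 ≠ -3, so there is no saddle point; optimal play is mixed.
Right is strictly dominated by Left, so the server never plays it.
On the remaining 2×2 (Left, Center vs Wide, Body):
Let the server play Left with probability p. Expected payoff against Wide: (-3)p + (-12)(1−p) = 9p − 12; against Body: (-10)p + (-3)(1−p) = −7p − 3.
Setting these equal: 9p − 12 = −7p − 3 ⇒ 16p = 9 ⇒ p = 9/16, and the value is (9)·(9/16) − 12 = -111/16.
For the receiver: with q = P(Wide), equating Left's and Center's payoffs gives 7q − 10 = −9q − 3 ⇒ q = 7/16.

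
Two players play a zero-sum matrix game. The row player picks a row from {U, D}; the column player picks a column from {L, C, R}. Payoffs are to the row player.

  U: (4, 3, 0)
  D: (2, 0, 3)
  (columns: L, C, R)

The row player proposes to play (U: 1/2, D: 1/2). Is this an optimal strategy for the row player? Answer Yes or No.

Yes

Against L this mix gives (1/2)·4 + (1/2)·2 = 3.
Against C this mix gives (1/2)·3 + (1/2)·0 = 3/2.
Against R this mix gives (1/2)·0 + (1/2)·3 = 3/2.
All of the column player's active replies (C, R) yield 3/2, and no column does worse for the row player. The mix makes the column player indifferent and guarantees 3/2, so it is optimal.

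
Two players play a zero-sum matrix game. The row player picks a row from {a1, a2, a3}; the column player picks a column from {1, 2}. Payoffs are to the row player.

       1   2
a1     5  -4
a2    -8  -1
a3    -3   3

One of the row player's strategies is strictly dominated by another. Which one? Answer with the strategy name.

a2

a3 gives a strictly higher payoff than a2 against every column: -3 > -8, 3 > -1.
So a2 is strictly dominated and the row player never plays it.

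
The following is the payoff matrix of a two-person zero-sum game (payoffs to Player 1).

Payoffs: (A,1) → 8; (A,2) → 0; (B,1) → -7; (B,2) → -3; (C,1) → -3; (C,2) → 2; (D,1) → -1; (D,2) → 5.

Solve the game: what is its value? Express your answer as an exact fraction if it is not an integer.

20/7

Row minima: A → 0, B → -7, C → -3, D → -1; maximin = 0.
Column maxima: 1 → 8, 2 → 5; minimax = 5.
0 ≠ 5, so there is no saddle point; optimal play is mixed.
B is strictly dominated by A, so Player 1 never plays it.
C is strictly dominated by D, so Player 1 never plays it.
On the remaining 2×2 (A, D vs 1, 2):
Let Player 1 play A with probability p. Expected payoff against 1: 8p + (-1)(1−p) = 9p − 1; against 2: 0p + 5(1−p) = −5p + 5.
Setting these equal: 9p − 1 = −5p + 5 ⇒ 14p = 6 ⇒ p = 3/7, and the value is (9)·(3/7) − 1 = 20/7.
For Player 2: with q = P(1), equating A's and D's payoffs gives 8q = −6q + 5 ⇒ q = 5/14.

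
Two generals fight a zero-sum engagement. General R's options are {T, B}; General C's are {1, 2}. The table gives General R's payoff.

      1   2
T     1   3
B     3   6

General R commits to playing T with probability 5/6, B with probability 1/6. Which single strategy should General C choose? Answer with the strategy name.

If General C plays 1, General R's expected payoff is (5/6)·1 + (1/6)·3 = 4/3.
If General C plays 2, General R's expected payoff is (5/6)·3 + (1/6)·6 = 7/2.
General C minimizes General R's payoff; the smallest is 4/3, so the best response is 1.

1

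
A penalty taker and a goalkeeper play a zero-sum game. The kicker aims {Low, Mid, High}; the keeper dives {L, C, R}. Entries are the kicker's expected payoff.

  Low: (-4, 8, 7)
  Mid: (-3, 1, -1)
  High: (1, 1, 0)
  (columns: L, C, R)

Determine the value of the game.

7/12

Row minima: Low → -4, Mid → -3, High → 0; maximin = 0.
Column maxima: L → 1, C → 8, R → 7; minimax = 1.
0 ≠ 1, so there is no saddle point; optimal play is mixed.
C is strictly dominated by R (it gives the kicker strictly more in every row), so the keeper never plays it.
With C eliminated, Mid is strictly dominated by High (High gives the kicker strictly more in every remaining column), so the kicker never plays it.
On the remaining 2×2 (Low, High vs L, R):
Let the kicker play Low with probability p. Expected payoff against L: (-4)p + 1(1−p) = −5p + 1; against R: 7p + 0(1−p) = 7p.
Setting these equal: −5p + 1 = 7p ⇒ −12p = -1 ⇒ p = 1/12, and the value is (-5)·(1/12) + 1 = 7/12.
For the keeper: with q = P(L), equating Low's and High's payoffs gives −11q + 7 = q ⇒ q = 7/12.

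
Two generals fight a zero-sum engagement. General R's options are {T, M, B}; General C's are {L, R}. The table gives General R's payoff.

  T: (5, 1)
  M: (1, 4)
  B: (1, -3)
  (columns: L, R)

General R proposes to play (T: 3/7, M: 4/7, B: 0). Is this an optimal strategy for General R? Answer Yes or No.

Against L this mix gives (3/7)·5 + (4/7)·1 = 19/7.
Against R this mix gives (3/7)·1 + (4/7)·4 = 19/7.
All of General C's active replies (L, R) yield 19/7, and no column does worse for General R. The mix makes General C indifferent and guarantees 19/7, so it is optimal.

Yes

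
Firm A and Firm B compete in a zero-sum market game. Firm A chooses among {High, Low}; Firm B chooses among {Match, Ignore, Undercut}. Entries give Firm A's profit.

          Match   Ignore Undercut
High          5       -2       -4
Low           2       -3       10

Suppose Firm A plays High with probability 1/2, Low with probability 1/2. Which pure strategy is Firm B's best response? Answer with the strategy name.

Ignore

If Firm B plays Match, Firm A's expected payoff is (1/2)·5 + (1/2)·2 = 7/2.
If Firm B plays Ignore, Firm A's expected payoff is (1/2)·(-2) + (1/2)·(-3) = -5/2.
If Firm B plays Undercut, Firm A's expected payoff is (1/2)·(-4) + (1/2)·10 = 3.
Firm B minimizes Firm A's payoff; the smallest is -5/2, so the best response is Ignore.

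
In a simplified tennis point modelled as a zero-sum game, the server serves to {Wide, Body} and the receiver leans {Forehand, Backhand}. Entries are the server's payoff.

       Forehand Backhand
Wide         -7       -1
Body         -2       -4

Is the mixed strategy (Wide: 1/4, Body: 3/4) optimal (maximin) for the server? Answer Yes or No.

Against Forehand this mix gives (1/4)·(-7) + (3/4)·(-2) = -13/4.
Against Backhand this mix gives (1/4)·(-1) + (3/4)·(-4) = -13/4.
All of the receiver's active replies (Forehand, Backhand) yield -13/4, and no column does worse for the server. The mix makes the receiver indifferent and guarantees -13/4, so it is optimal.

Yes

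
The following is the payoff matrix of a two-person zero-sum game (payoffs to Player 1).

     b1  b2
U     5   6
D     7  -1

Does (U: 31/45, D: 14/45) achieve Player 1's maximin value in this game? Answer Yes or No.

Against b1 this mix gives (31/45)·5 + (14/45)·7 = 253/45.
Against b2 this mix gives (31/45)·6 + (14/45)·(-1) = 172/45.
Player 2 will play b2, holding Player 1 to 172/45. Shifting weight toward the row that does better against b2 would raise this floor (the equalizing mix achieves 47/9 against both b2 and b1), so the proposed strategy is not optimal.

No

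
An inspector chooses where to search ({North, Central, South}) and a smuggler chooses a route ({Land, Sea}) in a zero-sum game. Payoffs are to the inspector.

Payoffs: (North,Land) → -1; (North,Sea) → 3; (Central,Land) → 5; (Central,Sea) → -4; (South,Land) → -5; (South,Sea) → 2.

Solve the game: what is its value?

11/13

Row minima: North → -1, Central → -4, South → -5; maximin = -1.
Column maxima: Land → 5, Sea → 3; minimax = 3.
-1 ≠ 3, so there is no saddle point; optimal play is mixed.
South is strictly dominated by North, so the inspector never plays it.
On the remaining 2×2 (North, Central vs Land, Sea):
Let the inspector play North with probability p. Expected payoff against Land: (-1)p + 5(1−p) = −6p + 5; against Sea: 3p + (-4)(1−p) = 7p − 4.
Setting these equal: −6p + 5 = 7p − 4 ⇒ −13p = -9 ⇒ p = 9/13, and the value is (-6)·(9/13) + 5 = 11/13.
For the smuggler: with q = P(Land), equating North's and Central's payoffs gives −4q + 3 = 9q − 4 ⇒ q = 7/13.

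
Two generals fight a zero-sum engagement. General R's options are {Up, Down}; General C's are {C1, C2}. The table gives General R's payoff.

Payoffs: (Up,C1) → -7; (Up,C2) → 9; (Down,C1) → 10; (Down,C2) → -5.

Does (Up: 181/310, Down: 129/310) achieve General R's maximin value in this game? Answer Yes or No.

No

Against C1 this mix gives (181/310)·(-7) + (129/310)·10 = 23/310.
Against C2 this mix gives (181/310)·9 + (129/310)·(-5) = 492/155.
General C will play C1, holding General R to 23/310. Shifting weight toward the row that does better against C1 would raise this floor (the equalizing mix achieves 55/31 against both C1 and C2), so the proposed strategy is not optimal.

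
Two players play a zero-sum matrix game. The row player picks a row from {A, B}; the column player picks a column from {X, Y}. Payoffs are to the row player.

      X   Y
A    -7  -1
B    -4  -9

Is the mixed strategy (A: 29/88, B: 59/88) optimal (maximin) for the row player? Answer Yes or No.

No

Against X this mix gives (29/88)·(-7) + (59/88)·(-4) = -439/88.
Against Y this mix gives (29/88)·(-1) + (59/88)·(-9) = -70/11.
The column player will play Y, holding the row player to -70/11. Shifting weight toward the row that does better against Y would raise this floor (the equalizing mix achieves -59/11 against both Y and X), so the proposed strategy is not optimal.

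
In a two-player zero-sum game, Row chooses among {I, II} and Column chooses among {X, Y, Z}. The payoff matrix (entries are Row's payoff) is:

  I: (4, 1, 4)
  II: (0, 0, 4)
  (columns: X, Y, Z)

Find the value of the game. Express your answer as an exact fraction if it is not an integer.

Row minima: I → 1, II → 0; maximin = 1.
Column maxima: X → 4, Y → 1, Z → 4; minimax = 1.
Since maximin = minimax = 1, there is a saddle point and the value is 1.

1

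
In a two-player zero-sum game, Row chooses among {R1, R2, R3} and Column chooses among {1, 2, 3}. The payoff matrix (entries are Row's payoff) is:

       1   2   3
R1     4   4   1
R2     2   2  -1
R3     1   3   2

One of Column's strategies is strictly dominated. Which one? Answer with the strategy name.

3 holds Row's payoff strictly below 2 in every row: 1 < 4, -1 < 2, 2 < 3.
So 2 is strictly dominated for Column.

2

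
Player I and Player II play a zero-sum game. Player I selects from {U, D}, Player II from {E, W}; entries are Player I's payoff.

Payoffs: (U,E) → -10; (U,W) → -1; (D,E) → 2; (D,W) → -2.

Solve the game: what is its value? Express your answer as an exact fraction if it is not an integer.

Row minima: U → -10, D → -2; maximin = -2.
Column maxima: E → 2, W → -1; minimax = -1.
-2 ≠ -1, so there is no saddle point; optimal play is mixed.
Let Player I play U with probability p. Expected payoff against E: (-10)p + 2(1−p) = −12p + 2; against W: (-1)p + (-2)(1−p) = p − 2.
Setting these equal: −12p + 2 = p − 2 ⇒ −13p = -4 ⇒ p = 4/13, and the value is (-12)·(4/13) + 2 = -22/13.
For Player II: with q = P(E), equating U's and D's payoffs gives −9q − 1 = 4q − 2 ⇒ q = 1/13.

-22/13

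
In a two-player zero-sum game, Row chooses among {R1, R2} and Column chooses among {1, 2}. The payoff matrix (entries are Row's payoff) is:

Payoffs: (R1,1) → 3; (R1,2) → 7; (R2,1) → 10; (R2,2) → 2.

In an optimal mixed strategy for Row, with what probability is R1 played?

Row minima: R1 → 3, R2 → 2; maximin = 3.
Column maxima: 1 → 10, 2 → 7; minimax = 7.
3 ≠ 7, so there is no saddle point; optimal play is mixed.
Let Row play R1 with probability p. Expected payoff against 1: 3p + 10(1−p) = −7p + 10; against 2: 7p + 2(1−p) = 5p + 2.
Setting these equal: −7p + 10 = 5p + 2 ⇒ −12p = -8 ⇒ p = 2/3, and the value is (-7)·(2/3) + 10 = 16/3.
For Column: with q = P(1), equating R1's and R2's payoffs gives −4q + 7 = 8q + 2 ⇒ q = 5/12.

2/3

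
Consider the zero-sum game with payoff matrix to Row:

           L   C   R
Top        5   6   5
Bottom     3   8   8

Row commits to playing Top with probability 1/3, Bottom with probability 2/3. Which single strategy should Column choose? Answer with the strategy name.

L

If Column plays L, Row's expected payoff is (1/3)·5 + (2/3)·3 = 11/3.
If Column plays C, Row's expected payoff is (1/3)·6 + (2/3)·8 = 22/3.
If Column plays R, Row's expected payoff is (1/3)·5 + (2/3)·8 = 7.
Column minimizes Row's payoff; the smallest is 11/3, so the best response is L.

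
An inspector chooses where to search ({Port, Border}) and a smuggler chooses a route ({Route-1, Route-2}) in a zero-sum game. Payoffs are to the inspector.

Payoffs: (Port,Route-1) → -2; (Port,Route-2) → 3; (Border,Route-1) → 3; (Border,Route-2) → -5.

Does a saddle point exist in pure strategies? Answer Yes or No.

No

Row minima: Port → -2, Border → -5; maximin = -2.
Column maxima: Route-1 → 3, Route-2 → 3; minimax = 3.
-2 ≠ 3, so no pure-strategy equilibrium exists.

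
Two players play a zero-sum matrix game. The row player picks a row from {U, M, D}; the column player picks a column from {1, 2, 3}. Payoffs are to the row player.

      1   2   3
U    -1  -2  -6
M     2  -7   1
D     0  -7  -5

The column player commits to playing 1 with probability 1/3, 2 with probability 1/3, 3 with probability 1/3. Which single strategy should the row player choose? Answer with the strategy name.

M

Expected payoff of U: (1/3)·(-1) + (1/3)·(-2) + (1/3)·(-6) = -3.
Expected payoff of M: (1/3)·2 + (1/3)·(-7) + (1/3)·1 = -4/3.
Expected payoff of D: (1/3)·0 + (1/3)·(-7) + (1/3)·(-5) = -4.
The largest is -4/3, so the row player's best response is M.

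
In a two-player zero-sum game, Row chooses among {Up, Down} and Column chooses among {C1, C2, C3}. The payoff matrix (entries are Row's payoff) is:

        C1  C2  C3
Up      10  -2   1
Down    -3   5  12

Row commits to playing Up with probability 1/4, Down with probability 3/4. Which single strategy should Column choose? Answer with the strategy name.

If Column plays C1, Row's expected payoff is (1/4)·10 + (3/4)·(-3) = 1/4.
If Column plays C2, Row's expected payoff is (1/4)·(-2) + (3/4)·5 = 13/4.
If Column plays C3, Row's expected payoff is (1/4)·1 + (3/4)·12 = 37/4.
Column minimizes Row's payoff; the smallest is 1/4, so the best response is C1.

C1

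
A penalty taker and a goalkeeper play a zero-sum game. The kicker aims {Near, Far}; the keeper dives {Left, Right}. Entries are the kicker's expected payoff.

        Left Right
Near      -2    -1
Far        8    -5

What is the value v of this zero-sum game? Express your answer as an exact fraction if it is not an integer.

Row minima: Near → -2, Far → -5; maximin = -2.
Column maxima: Left → 8, Right → -1; minimax = -1.
-2 ≠ -1, so there is no saddle point; optimal play is mixed.
Let the kicker play Near with probability p. Expected payoff against Left: (-2)p + 8(1−p) = −10p + 8; against Right: (-1)p + (-5)(1−p) = 4p − 5.
Setting these equal: −10p + 8 = 4p − 5 ⇒ −14p = -13 ⇒ p = 13/14, and the value is (-10)·(13/14) + 8 = -9/7.
For the keeper: with q = P(Left), equating Near's and Far's payoffs gives −q − 1 = 13q − 5 ⇒ q = 2/7.

-9/7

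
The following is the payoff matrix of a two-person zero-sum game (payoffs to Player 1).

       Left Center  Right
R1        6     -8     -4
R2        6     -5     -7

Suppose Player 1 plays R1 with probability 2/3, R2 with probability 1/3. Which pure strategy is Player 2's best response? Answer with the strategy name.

If Player 2 plays Left, Player 1's expected payoff is (2/3)·6 + (1/3)·6 = 6.
If Player 2 plays Center, Player 1's expected payoff is (2/3)·(-8) + (1/3)·(-5) = -7.
If Player 2 plays Right, Player 1's expected payoff is (2/3)·(-4) + (1/3)·(-7) = -5.
Player 2 minimizes Player 1's payoff; the smallest is -7, so the best response is Center.

Center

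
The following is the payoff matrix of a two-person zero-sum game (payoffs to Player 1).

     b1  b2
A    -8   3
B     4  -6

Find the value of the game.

Row minima: A → -8, B → -6; maximin = -6.
Column maxima: b1 → 4, b2 → 3; minimax = 3.
-6 ≠ 3, so there is no saddle point; optimal play is mixed.
Let Player 1 play A with probability p. Expected payoff against b1: (-8)p + 4(1−p) = −12p + 4; against b2: 3p + (-6)(1−p) = 9p − 6.
Setting these equal: −12p + 4 = 9p − 6 ⇒ −21p = -10 ⇒ p = 10/21, and the value is (-12)·(10/21) + 4 = -12/7.
For Player 2: with q = P(b1), equating A's and B's payoffs gives −11q + 3 = 10q − 6 ⇒ q = 3/7.

-12/7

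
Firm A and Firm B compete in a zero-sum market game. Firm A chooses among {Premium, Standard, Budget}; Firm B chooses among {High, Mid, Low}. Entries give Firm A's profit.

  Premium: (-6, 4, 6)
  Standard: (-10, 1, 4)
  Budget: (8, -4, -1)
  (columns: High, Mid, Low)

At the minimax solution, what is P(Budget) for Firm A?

5/11

Row minima: Premium → -6, Standard → -10, Budget → -4; maximin = -4.
Column maxima: High → 8, Mid → 4, Low → 6; minimax = 4.
-4 ≠ 4, so there is no saddle point; optimal play is mixed.
Standard is strictly dominated by Premium, so Firm A never plays it.
Low is strictly dominated by Mid (it gives Firm A strictly more in every row), so Firm B never plays it.
On the remaining 2×2 (Premium, Budget vs High, Mid):
Let Firm A play Premium with probability p. Expected payoff against High: (-6)p + 8(1−p) = −14p + 8; against Mid: 4p + (-4)(1−p) = 8p − 4.
Setting these equal: −14p + 8 = 8p − 4 ⇒ −22p = -12 ⇒ p = 6/11, and the value is (-14)·(6/11) + 8 = 4/11.
For Firm B: with q = P(High), equating Premium's and Budget's payoffs gives −10q + 4 = 12q − 4 ⇒ q = 4/11.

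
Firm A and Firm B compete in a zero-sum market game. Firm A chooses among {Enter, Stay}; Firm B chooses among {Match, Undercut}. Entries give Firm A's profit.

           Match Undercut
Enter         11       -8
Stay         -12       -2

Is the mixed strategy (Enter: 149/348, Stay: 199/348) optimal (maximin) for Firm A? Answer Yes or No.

No

Against Match this mix gives (149/348)·11 + (199/348)·(-12) = -749/348.
Against Undercut this mix gives (149/348)·(-8) + (199/348)·(-2) = -265/58.
Firm B will play Undercut, holding Firm A to -265/58. Shifting weight toward the row that does better against Undercut would raise this floor (the equalizing mix achieves -118/29 against both Undercut and Match), so the proposed strategy is not optimal.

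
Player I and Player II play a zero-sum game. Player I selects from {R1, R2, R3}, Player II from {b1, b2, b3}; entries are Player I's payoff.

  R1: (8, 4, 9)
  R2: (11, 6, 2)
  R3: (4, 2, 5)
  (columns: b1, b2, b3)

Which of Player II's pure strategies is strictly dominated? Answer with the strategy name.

b1

b2 holds Player I's payoff strictly below b1 in every row: 4 < 8, 6 < 11, 2 < 4.
So b1 is strictly dominated for Player II.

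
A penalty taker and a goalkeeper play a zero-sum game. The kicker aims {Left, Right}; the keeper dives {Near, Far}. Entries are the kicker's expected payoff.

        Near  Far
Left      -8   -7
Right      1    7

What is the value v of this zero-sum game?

1

Row minima: Left → -8, Right → 1; maximin = 1.
Column maxima: Near → 1, Far → 7; minimax = 1.
Since maximin = minimax = 1, there is a saddle point and the value is 1.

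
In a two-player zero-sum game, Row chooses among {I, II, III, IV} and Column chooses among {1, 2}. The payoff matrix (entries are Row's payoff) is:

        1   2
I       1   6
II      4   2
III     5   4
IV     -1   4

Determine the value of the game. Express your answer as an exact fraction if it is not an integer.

Row minima: I → 1, II → 2, III → 4, IV → -1; maximin = 4.
Column maxima: 1 → 5, 2 → 6; minimax = 5.
4 ≠ 5, so there is no saddle point; optimal play is mixed.
II is strictly dominated by III, so Row never plays it.
IV is strictly dominated by I, so Row never plays it.
On the remaining 2×2 (I, III vs 1, 2):
Let Row play I with probability p. Expected payoff against 1: 1p + 5(1−p) = −4p + 5; against 2: 6p + 4(1−p) = 2p + 4.
Setting these equal: −4p + 5 = 2p + 4 ⇒ −6p = -1 ⇒ p = 1/6, and the value is (-4)·(1/6) + 5 = 13/3.
For Column: with q = P(1), equating I's and III's payoffs gives −5q + 6 = q + 4 ⇒ q = 1/3.

13/3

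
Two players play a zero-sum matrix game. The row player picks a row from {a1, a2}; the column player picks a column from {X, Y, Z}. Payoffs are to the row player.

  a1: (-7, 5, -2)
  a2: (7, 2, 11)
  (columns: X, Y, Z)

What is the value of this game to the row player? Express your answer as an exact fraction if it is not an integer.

Row minima: a1 → -7, a2 → 2; maximin = 2.
Column maxima: X → 7, Y → 5, Z → 11; minimax = 5.
2 ≠ 5, so there is no saddle point; optimal play is mixed.
Z is strictly dominated by X (it gives the row player strictly more in every row), so the column player never plays it.
On the remaining 2×2 (a1, a2 vs X, Y):
Let the row player play a1 with probability p. Expected payoff against X: (-7)p + 7(1−p) = −14p + 7; against Y: 5p + 2(1−p) = 3p + 2.
Setting these equal: −14p + 7 = 3p + 2 ⇒ −17p = -5 ⇒ p = 5/17, and the value is (-14)·(5/17) + 7 = 49/17.
For the column player: with q = P(X), equating a1's and a2's payoffs gives −12q + 5 = 5q + 2 ⇒ q = 3/17.

49/17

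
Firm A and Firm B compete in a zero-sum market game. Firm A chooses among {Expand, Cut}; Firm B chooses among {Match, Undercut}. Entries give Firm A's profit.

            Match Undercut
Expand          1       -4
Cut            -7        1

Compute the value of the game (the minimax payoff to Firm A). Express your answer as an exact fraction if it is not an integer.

Row minima: Expand → -4, Cut → -7; maximin = -4.
Column maxima: Match → 1, Undercut → 1; minimax = 1.
-4 ≠ 1, so there is no saddle point; optimal play is mixed.
Let Firm A play Expand with probability p. Expected payoff against Match: 1p + (-7)(1−p) = 8p − 7; against Undercut: (-4)p + 1(1−p) = −5p + 1.
Setting these equal: 8p − 7 = −5p + 1 ⇒ 13p = 8 ⇒ p = 8/13, and the value is (8)·(8/13) − 7 = -27/13.
For Firm B: with q = P(Match), equating Expand's and Cut's payoffs gives 5q − 4 = −8q + 1 ⇒ q = 5/13.

-27/13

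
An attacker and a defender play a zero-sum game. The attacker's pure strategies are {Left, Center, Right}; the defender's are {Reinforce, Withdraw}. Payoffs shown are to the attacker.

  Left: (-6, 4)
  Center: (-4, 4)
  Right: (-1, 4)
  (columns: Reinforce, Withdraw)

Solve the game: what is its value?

-1

Row minima: Left → -6, Center → -4, Right → -1; maximin = -1.
Column maxima: Reinforce → -1, Withdraw → 4; minimax = -1.
Since maximin = minimax = -1, there is a saddle point and the value is -1.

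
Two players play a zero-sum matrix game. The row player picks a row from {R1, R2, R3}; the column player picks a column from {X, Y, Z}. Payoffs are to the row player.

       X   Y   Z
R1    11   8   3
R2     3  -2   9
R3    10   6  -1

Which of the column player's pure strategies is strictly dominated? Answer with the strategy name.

X

Y holds the row player's payoff strictly below X in every row: 8 < 11, -2 < 3, 6 < 10.
So X is strictly dominated for the column player.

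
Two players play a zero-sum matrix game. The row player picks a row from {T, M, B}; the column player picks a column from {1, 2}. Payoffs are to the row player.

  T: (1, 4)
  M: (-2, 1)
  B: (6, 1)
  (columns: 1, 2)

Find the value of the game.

23/8

Row minima: T → 1, M → -2, B → 1; maximin = 1.
Column maxima: 1 → 6, 2 → 4; minimax = 4.
1 ≠ 4, so there is no saddle point; optimal play is mixed.
M is strictly dominated by T, so the row player never plays it.
On the remaining 2×2 (T, B vs 1, 2):
Let the row player play T with probability p. Expected payoff against 1: 1p + 6(1−p) = −5p + 6; against 2: 4p + 1(1−p) = 3p + 1.
Setting these equal: −5p + 6 = 3p + 1 ⇒ −8p = -5 ⇒ p = 5/8, and the value is (-5)·(5/8) + 6 = 23/8.
For the column player: with q = P(1), equating T's and B's payoffs gives −3q + 4 = 5q + 1 ⇒ q = 3/8.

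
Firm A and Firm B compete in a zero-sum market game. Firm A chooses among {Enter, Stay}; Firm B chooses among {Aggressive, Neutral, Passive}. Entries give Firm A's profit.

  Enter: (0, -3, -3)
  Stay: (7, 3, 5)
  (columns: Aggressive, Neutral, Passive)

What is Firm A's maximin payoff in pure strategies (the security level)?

3

Row minima: Enter → -3, Stay → 3.
The best of these is 3.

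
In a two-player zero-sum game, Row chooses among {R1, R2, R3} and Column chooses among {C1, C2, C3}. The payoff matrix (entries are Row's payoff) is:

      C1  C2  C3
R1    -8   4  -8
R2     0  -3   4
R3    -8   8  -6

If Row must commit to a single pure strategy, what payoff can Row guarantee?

-3

Row minima: R1 → -8, R2 → -3, R3 → -8.
The best of these is -3.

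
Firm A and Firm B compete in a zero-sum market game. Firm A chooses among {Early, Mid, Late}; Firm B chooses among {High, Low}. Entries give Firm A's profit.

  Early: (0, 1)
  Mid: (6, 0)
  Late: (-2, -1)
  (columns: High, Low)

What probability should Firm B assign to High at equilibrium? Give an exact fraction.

1/7

Row minima: Early → 0, Mid → 0, Late → -2; maximin = 0.
Column maxima: High → 6, Low → 1; minimax = 1.
0 ≠ 1, so there is no saddle point; optimal play is mixed.
Late is strictly dominated by Early, so Firm A never plays it.
On the remaining 2×2 (Early, Mid vs High, Low):
Let Firm A play Early with probability p. Expected payoff against High: 0p + 6(1−p) = −6p + 6; against Low: 1p + 0(1−p) = p.
Setting these equal: −6p + 6 = p ⇒ −7p = -6 ⇒ p = 6/7, and the value is (-6)·(6/7) + 6 = 6/7.
For Firm B: with q = P(High), equating Early's and Mid's payoffs gives −q + 1 = 6q ⇒ q = 1/7.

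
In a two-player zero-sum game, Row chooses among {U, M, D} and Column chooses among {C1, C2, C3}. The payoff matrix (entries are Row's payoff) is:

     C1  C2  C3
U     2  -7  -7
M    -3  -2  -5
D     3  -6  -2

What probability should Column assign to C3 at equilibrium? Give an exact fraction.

Row minima: U → -7, M → -5, D → -6; maximin = -5.
Column maxima: C1 → 3, C2 → -2, C3 → -2; minimax = -2.
-5 ≠ -2, so there is no saddle point; optimal play is mixed.
U is strictly dominated by D, so Row never plays it.
C1 is strictly dominated by C3 (it gives Row strictly more in every row), so Column never plays it.
On the remaining 2×2 (M, D vs C2, C3):
Let Row play M with probability p. Expected payoff against C2: (-2)p + (-6)(1−p) = 4p − 6; against C3: (-5)p + (-2)(1−p) = −3p − 2.
Setting these equal: 4p − 6 = −3p − 2 ⇒ 7p = 4 ⇒ p = 4/7, and the value is (4)·(4/7) − 6 = -26/7.
For Column: with q = P(C2), equating M's and D's payoffs gives 3q − 5 = −4q − 2 ⇒ q = 3/7.

4/7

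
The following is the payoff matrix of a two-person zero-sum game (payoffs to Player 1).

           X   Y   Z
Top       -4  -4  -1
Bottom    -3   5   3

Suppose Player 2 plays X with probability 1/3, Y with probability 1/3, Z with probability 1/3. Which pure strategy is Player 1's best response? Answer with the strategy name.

Expected payoff of Top: (1/3)·(-4) + (1/3)·(-4) + (1/3)·(-1) = -3.
Expected payoff of Bottom: (1/3)·(-3) + (1/3)·5 + (1/3)·3 = 5/3.
The largest is 5/3, so Player 1's best response is Bottom.

Bottom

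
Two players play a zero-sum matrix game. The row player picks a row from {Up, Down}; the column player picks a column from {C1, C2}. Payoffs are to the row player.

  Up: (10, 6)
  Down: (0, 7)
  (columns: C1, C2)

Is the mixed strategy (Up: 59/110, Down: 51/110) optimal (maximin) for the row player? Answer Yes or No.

Against C1 this mix gives (59/110)·10 + (51/110)·0 = 59/11.
Against C2 this mix gives (59/110)·6 + (51/110)·7 = 711/110.
The column player will play C1, holding the row player to 59/11. Shifting weight toward the row that does better against C1 would raise this floor (the equalizing mix achieves 70/11 against both C1 and C2), so the proposed strategy is not optimal.

No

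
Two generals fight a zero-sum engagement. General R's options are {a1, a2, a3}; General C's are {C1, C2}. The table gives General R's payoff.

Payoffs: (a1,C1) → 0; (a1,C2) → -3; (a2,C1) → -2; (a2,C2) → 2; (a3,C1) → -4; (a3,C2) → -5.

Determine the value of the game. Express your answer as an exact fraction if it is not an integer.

Row minima: a1 → -3, a2 → -2, a3 → -5; maximin = -2.
Column maxima: C1 → 0, C2 → 2; minimax = 0.
-2 ≠ 0, so there is no saddle point; optimal play is mixed.
a3 is strictly dominated by a1, so General R never plays it.
On the remaining 2×2 (a1, a2 vs C1, C2):
Let General R play a1 with probability p. Expected payoff against C1: 0p + (-2)(1−p) = 2p − 2; against C2: (-3)p + 2(1−p) = −5p + 2.
Setting these equal: 2p − 2 = −5p + 2 ⇒ 7p = 4 ⇒ p = 4/7, and the value is (2)·(4/7) − 2 = -6/7.
For General C: with q = P(C1), equating a1's and a2's payoffs gives 3q − 3 = −4q + 2 ⇒ q = 5/7.

-6/7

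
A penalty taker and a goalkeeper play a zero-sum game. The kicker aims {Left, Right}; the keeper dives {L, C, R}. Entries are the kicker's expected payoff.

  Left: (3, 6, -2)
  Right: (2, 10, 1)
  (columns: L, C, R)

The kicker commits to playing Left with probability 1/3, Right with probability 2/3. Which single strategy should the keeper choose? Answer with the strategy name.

If the keeper plays L, the kicker's expected payoff is (1/3)·3 + (2/3)·2 = 7/3.
If the keeper plays C, the kicker's expected payoff is (1/3)·6 + (2/3)·10 = 26/3.
If the keeper plays R, the kicker's expected payoff is (1/3)·(-2) + (2/3)·1 = 0.
The keeper minimizes the kicker's payoff; the smallest is 0, so the best response is R.

R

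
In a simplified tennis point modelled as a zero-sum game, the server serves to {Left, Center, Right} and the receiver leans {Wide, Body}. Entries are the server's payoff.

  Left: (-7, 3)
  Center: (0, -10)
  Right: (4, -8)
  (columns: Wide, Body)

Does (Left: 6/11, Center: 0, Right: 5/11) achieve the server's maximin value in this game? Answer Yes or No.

Yes

Against Wide this mix gives (6/11)·(-7) + (5/11)·4 = -2.
Against Body this mix gives (6/11)·3 + (5/11)·(-8) = -2.
All of the receiver's active replies (Wide, Body) yield -2, and no column does worse for the server. The mix makes the receiver indifferent and guarantees -2, so it is optimal.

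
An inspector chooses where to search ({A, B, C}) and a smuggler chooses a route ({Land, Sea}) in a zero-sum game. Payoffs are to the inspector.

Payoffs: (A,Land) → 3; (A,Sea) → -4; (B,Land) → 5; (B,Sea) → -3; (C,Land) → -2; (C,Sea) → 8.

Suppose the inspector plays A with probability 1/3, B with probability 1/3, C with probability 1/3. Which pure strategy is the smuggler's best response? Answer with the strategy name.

If the smuggler plays Land, the inspector's expected payoff is (1/3)·3 + (1/3)·5 + (1/3)·(-2) = 2.
If the smuggler plays Sea, the inspector's expected payoff is (1/3)·(-4) + (1/3)·(-3) + (1/3)·8 = 1/3.
The smuggler minimizes the inspector's payoff; the smallest is 1/3, so the best response is Sea.

Sea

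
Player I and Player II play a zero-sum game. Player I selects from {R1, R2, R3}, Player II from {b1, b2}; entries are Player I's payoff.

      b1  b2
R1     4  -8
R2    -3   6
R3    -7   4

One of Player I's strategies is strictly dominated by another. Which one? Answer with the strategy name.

R3

R2 gives a strictly higher payoff than R3 against every column: -3 > -7, 6 > 4.
So R3 is strictly dominated and Player I never plays it.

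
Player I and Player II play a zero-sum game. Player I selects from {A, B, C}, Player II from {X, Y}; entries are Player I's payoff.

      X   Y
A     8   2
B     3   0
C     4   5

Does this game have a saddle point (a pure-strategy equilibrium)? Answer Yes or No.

Row minima: A → 2, B → 0, C → 4; maximin = 4.
Column maxima: X → 8, Y → 5; minimax = 5.
4 ≠ 5, so no pure-strategy equilibrium exists.

No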